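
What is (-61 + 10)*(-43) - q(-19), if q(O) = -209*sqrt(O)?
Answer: 2193 + 209*I*sqrt(19) ≈ 2193.0 + 911.01*I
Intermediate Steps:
(-61 + 10)*(-43) - q(-19) = (-61 + 10)*(-43) - (-209)*sqrt(-19) = -51*(-43) - (-209)*I*sqrt(19) = 2193 - (-209)*I*sqrt(19) = 2193 + 209*I*sqrt(19)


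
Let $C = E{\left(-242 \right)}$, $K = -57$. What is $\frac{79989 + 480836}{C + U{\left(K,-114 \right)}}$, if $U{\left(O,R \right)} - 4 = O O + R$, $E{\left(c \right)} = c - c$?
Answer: $\frac{560825}{3139} \approx 178.66$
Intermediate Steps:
$E{\left(c \right)} = 0$
$U{\left(O,R \right)} = 4 + R + O^{2}$ ($U{\left(O,R \right)} = 4 + \left(O O + R\right) = 4 + \left(O^{2} + R\right) = 4 + \left(R + O^{2}\right) = 4 + R + O^{2}$)
$C = 0$
$\frac{79989 + 480836}{C + U{\left(K,-114 \right)}} = \frac{79989 + 480836}{0 + \left(4 - 114 + \left(-57\right)^{2}\right)} = \frac{560825}{0 + \left(4 - 114 + 3249\right)} = \frac{560825}{0 + 3139} = \frac{560825}{3139}$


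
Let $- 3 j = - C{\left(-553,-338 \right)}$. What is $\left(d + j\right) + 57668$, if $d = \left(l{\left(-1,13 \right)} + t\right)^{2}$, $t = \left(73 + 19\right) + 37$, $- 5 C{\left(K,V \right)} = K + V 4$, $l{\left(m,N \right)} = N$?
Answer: $77959$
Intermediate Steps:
$C{\left(K,V \right)} = - \frac{4 V}{5} - \frac{K}{5}$ ($C{\left(K,V \right)} = - \frac{K + V 4}{5} = - \frac{K + 4 V}{5} = - \frac{4 V}{5} - \frac{K}{5}$)
$t = 129$ ($t = 92 + 37 = 129$)
$j = 127$ ($j = - \frac{\left(-1\right) \left(\left(- \frac{4}{5}\right) \left(-338\right) - - \frac{553}{5}\right)}{3} = - \frac{\left(-1\right) \left(\frac{1352}{5} + \frac{553}{5}\right)}{3} = - \frac{\left(-1\right) 381}{3} = \left(- \frac{1}{3}\right) \left(-381\right) = 127$)
$d = 20164$ ($d = \left(13 + 129\right)^{2} = 142^{2} = 20164$)
$\left(d + j\right) + 57668 = \left(20164 + 127\right) + 57668 = 20291 + 57668 = 77959$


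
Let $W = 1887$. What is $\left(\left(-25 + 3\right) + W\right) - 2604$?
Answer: $-739$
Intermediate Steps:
$\left(\left(-25 + 3\right) + W\right) - 2604 = \left(\left(-25 + 3\right) + 1887\right) - 2604 = \left(-22 + 1887\right) - 2604 = 1865 - 2604 = -739$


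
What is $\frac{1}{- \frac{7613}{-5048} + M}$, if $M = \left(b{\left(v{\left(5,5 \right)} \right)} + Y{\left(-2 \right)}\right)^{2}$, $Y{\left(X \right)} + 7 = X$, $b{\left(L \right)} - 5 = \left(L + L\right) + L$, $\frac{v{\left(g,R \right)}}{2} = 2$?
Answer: $\frac{5048}{330685} \approx 0.015265$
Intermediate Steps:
$v{\left(g,R \right)} = 4$ ($v{\left(g,R \right)} = 2 \cdot 2 = 4$)
$b{\left(L \right)} = 5 + 3 L$ ($b{\left(L \right)} = 5 + \left(\left(L + L\right) + L\right) = 5 + \left(2 L + L\right) = 5 + 3 L$)
$Y{\left(X \right)} = -7 + X$
$M = 64$ ($M = \left(\left(5 + 3 \cdot 4\right) - 9\right)^{2} = \left(\left(5 + 12\right) - 9\right)^{2} = \left(17 - 9\right)^{2} = 8^{2} = 64$)
$\frac{1}{- \frac{7613}{-5048} + M} = \frac{1}{- \frac{7613}{-5048} + 64} = \frac{1}{\left(-7613\right) \left(- \frac{1}{5048}\right) + 64} = \frac{1}{\frac{7613}{5048} + 64} = \frac{1}{\frac{330685}{5048}} = \frac{5048}{330685}$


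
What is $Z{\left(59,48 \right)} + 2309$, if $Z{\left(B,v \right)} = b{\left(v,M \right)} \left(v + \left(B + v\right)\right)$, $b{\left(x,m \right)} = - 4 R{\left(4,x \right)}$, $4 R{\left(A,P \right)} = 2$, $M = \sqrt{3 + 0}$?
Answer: $1999$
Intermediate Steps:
$M = \sqrt{3} \approx 1.732$
$R{\left(A,P \right)} = \frac{1}{2}$ ($R{\left(A,P \right)} = \frac{1}{4} \cdot 2 = \frac{1}{2}$)
$b{\left(x,m \right)} = -2$ ($b{\left(x,m \right)} = \left(-4\right) \frac{1}{2} = -2$)
$Z{\left(B,v \right)} = - 4 v - 2 B$ ($Z{\left(B,v \right)} = - 2 \left(v + \left(B + v\right)\right) = - 2 \left(B + 2 v\right) = - 4 v - 2 B$)
$Z{\left(59,48 \right)} + 2309 = \left(\left(-4\right) 48 - 118\right) + 2309 = \left(-192 - 118\right) + 2309 = -310 + 2309 = 1999$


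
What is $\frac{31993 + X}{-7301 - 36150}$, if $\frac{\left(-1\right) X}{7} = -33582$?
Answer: $- \frac{267067}{43451} \approx -6.1464$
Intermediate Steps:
$X = 235074$ ($X = \left(-7\right) \left(-33582\right) = 235074$)
$\frac{31993 + X}{-7301 - 36150} = \frac{31993 + 235074}{-7301 - 36150} = \frac{267067}{-7301 - 36150} = \frac{267067}{-43451} = 267067 \left(- \frac{1}{43451}\right) = - \frac{267067}{43451}$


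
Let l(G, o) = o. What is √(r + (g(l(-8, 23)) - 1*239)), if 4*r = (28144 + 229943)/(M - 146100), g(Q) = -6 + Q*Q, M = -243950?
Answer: √6909169600226/156020 ≈ 16.847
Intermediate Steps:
g(Q) = -6 + Q²
r = -258087/1560200 (r = ((28144 + 229943)/(-243950 - 146100))/4 = (258087/(-390050))/4 = (258087*(-1/390050))/4 = (¼)*(-258087/390050) = -258087/1560200 ≈ -0.16542)
√(r + (g(l(-8, 23)) - 1*239)) = √(-258087/1560200 + ((-6 + 23²) - 1*239)) = √(-258087/1560200 + ((-6 + 529) - 239)) = √(-258087/1560200 + (523 - 239)) = √(-258087/1560200 + 284) = √(442838713/1560200) = √6909169600226/156020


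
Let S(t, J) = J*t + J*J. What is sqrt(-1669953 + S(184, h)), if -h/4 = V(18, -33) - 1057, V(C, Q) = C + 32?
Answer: sqrt(15295983) ≈ 3911.0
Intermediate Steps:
V(C, Q) = 32 + C
h = 4028 (h = -4*((32 + 18) - 1057) = -4*(50 - 1057) = -4*(-1007) = 4028)
S(t, J) = J**2 + J*t (S(t, J) = J*t + J**2 = J**2 + J*t)
sqrt(-1669953 + S(184, h)) = sqrt(-1669953 + 4028*(4028 + 184)) = sqrt(-1669953 + 4028*4212) = sqrt(-1669953 + 16965936) = sqrt(15295983)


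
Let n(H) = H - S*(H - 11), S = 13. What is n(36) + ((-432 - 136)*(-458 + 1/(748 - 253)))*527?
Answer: 67862022169/495 ≈ 1.3709e+8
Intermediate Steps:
n(H) = 143 - 12*H (n(H) = H - 13*(H - 11) = H - 13*(-11 + H) = H - (-143 + 13*H) = H + (143 - 13*H) = 143 - 12*H)
n(36) + ((-432 - 136)*(-458 + 1/(748 - 253)))*527 = (143 - 12*36) + ((-432 - 136)*(-458 + 1/(748 - 253)))*527 = (143 - 432) - 568*(-458 + 1/495)*527 = -289 - 568*(-458 + 1/495)*527 = -289 - 568*(-226709/495)*527 = -289 + (128770712/495)*527 = -289 + 67862165224/495 = 67862022169/495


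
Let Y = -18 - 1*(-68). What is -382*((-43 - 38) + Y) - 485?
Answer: 11357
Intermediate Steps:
Y = 50 (Y = -18 + 68 = 50)
-382*((-43 - 38) + Y) - 485 = -382*((-43 - 38) + 50) - 485 = -382*(-81 + 50) - 485 = -382*(-31) - 485 = 11842 - 485 = 11357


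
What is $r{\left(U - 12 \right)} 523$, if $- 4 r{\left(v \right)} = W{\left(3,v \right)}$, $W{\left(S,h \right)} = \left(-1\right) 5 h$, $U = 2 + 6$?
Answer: $-2615$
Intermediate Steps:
$U = 8$
$W{\left(S,h \right)} = - 5 h$
$r{\left(v \right)} = \frac{5 v}{4}$ ($r{\left(v \right)} = - \frac{\left(-5\right) v}{4} = \frac{5 v}{4}$)
$r{\left(U - 12 \right)} 523 = \frac{5 \left(8 - 12\right)}{4} \cdot 523 = \frac{5}{4} \left(-4\right) 523 = \left(-5\right) 523 = -2615$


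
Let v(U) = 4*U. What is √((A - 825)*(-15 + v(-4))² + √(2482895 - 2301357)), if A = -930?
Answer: √(-1686555 + √181538) ≈ 1298.5*I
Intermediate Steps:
√((A - 825)*(-15 + v(-4))² + √(2482895 - 2301357)) = √((-930 - 825)*(-15 + 4*(-4))² + √(2482895 - 2301357)) = √(-1755*(-15 - 16)² + √181538) = √(-1755*(-31)² + √181538) = √(-1755*961 + √181538) = √(-1686555 + √181538)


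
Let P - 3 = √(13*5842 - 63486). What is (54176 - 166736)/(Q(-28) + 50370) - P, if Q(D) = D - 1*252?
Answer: -26283/5009 - 2*√3115 ≈ -116.87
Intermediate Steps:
Q(D) = -252 + D (Q(D) = D - 252 = -252 + D)
P = 3 + 2*√3115 (P = 3 + √(13*5842 - 63486) = 3 + √(75946 - 63486) = 3 + √12460 = 3 + 2*√3115 ≈ 114.62)
(54176 - 166736)/(Q(-28) + 50370) - P = (54176 - 166736)/((-252 - 28) + 50370) - (3 + 2*√3115) = -112560/(-280 + 50370) + (-3 - 2*√3115) = -112560/50090 + (-3 - 2*√3115) = -112560*1/50090 + (-3 - 2*√3115) = -11256/5009 + (-3 - 2*√3115) = -26283/5009 - 2*√3115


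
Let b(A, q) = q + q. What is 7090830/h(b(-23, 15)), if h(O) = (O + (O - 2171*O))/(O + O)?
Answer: -1575740/241 ≈ -6538.3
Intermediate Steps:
b(A, q) = 2*q
h(O) = -2169/2 (h(O) = (O - 2170*O)/((2*O)) = (-2169*O)*(1/(2*O)) = -2169/2)
7090830/h(b(-23, 15)) = 7090830/(-2169/2) = 7090830*(-2/2169) = -1575740/241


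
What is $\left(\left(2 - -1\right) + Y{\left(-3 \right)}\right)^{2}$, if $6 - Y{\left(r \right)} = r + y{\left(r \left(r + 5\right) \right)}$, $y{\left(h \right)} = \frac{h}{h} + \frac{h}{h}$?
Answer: $100$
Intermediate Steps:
$y{\left(h \right)} = 2$ ($y{\left(h \right)} = 1 + 1 = 2$)
$Y{\left(r \right)} = 4 - r$ ($Y{\left(r \right)} = 6 - \left(r + 2\right) = 6 - \left(2 + r\right) = 4 - r$)
$\left(\left(2 - -1\right) + Y{\left(-3 \right)}\right)^{2} = \left(\left(2 - -1\right) + \left(4 - -3\right)\right)^{2} = \left(\left(2 + 1\right) + \left(4 + 3\right)\right)^{2} = \left(3 + 7\right)^{2} = 10^{2} = 100$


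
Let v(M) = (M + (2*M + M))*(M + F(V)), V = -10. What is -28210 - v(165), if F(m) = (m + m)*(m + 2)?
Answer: -242710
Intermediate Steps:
F(m) = 2*m*(2 + m) (F(m) = (2*m)*(2 + m) = 2*m*(2 + m))
v(M) = 4*M*(160 + M) (v(M) = (M + (2*M + M))*(M + 2*(-10)*(2 - 10)) = (M + 3*M)*(M + 2*(-10)*(-8)) = (4*M)*(M + 160) = (4*M)*(160 + M) = 4*M*(160 + M))
-28210 - v(165) = -28210 - 4*165*(160 + 165) = -28210 - 4*165*325 = -28210 - 1*214500 = -28210 - 214500 = -242710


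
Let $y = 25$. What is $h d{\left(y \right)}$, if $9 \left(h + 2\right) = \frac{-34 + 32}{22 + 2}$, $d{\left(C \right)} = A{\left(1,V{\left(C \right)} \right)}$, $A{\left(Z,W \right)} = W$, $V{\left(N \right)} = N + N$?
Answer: $- \frac{5425}{54} \approx -100.46$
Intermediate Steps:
$V{\left(N \right)} = 2 N$
$d{\left(C \right)} = 2 C$
$h = - \frac{217}{108}$ ($h = -2 + \frac{\left(-34 + 32\right) \frac{1}{22 + 2}}{9} = -2 + \frac{\left(-2\right) \frac{1}{24}}{9} = -2 + \frac{1}{9} \left(- \frac{1}{12}\right) = -2 - \frac{1}{108} = - \frac{217}{108} \approx -2.0093$)
$h d{\left(y \right)} = - \frac{217 \cdot 2 \cdot 25}{108} = \left(- \frac{217}{108}\right) 50 = - \frac{5425}{54}$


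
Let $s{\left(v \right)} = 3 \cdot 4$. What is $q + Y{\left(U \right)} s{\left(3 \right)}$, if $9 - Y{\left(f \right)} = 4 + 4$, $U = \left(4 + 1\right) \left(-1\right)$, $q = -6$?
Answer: $6$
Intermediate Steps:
$s{\left(v \right)} = 12$
$U = -5$ ($U = 5 \left(-1\right) = -5$)
$Y{\left(f \right)} = 1$ ($Y{\left(f \right)} = 9 - \left(4 + 4\right) = 9 - 8 = 1$)
$q + Y{\left(U \right)} s{\left(3 \right)} = -6 + 1 \cdot 12 = -6 + 12 = 6$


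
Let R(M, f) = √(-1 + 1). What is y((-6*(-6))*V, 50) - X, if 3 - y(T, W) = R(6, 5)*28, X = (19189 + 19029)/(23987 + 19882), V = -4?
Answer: 93389/43869 ≈ 2.1288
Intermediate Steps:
R(M, f) = 0 (R(M, f) = √0 = 0)
X = 38218/43869 ≈ 0.87118
y(T, W) = 3 (y(T, W) = 3 - 0*28 = 3 - 1*0 = 3 + 0 = 3)
y((-6*(-6))*V, 50) - X = 3 - 1*38218/43869 = 3 - 38218/43869 = 93389/43869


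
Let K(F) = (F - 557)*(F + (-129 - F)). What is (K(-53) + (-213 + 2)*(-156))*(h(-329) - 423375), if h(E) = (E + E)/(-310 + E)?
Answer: -10064479044334/213 ≈ -4.7251e+10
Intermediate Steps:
K(F) = 71853 - 129*F (K(F) = (-557 + F)*(-129) = 71853 - 129*F)
h(E) = 2*E/(-310 + E) (h(E) = (2*E)/(-310 + E) = 2*E/(-310 + E))
(K(-53) + (-213 + 2)*(-156))*(h(-329) - 423375) = ((71853 - 129*(-53)) + (-213 + 2)*(-156))*(2*(-329)/(-310 - 329) - 423375) = ((71853 + 6837) - 211*(-156))*(2*(-329)/(-639) - 423375) = (78690 + 32916)*(2*(-329)*(-1/639) - 423375) = 111606*(658/639 - 423375) = 111606*(-270535967/639) = -10064479044334/213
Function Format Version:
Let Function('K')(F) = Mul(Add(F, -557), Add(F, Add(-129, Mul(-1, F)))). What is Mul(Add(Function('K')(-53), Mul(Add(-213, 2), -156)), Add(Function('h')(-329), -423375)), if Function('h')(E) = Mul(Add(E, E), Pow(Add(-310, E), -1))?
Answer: Rational(-10064479044334, 213) ≈ -4.7251e+10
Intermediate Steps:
Function('K')(F) = Add(71853, Mul(-129, F)) (Function('K')(F) = Mul(Add(-557, F), -129) = Add(71853, Mul(-129, F)))
Function('h')(E) = Mul(2, E, Pow(Add(-310, E), -1)) (Function('h')(E) = Mul(Mul(2, E), Pow(Add(-310, E), -1)) = Mul(2, E, Pow(Add(-310, E), -1)))
Mul(Add(Function('K')(-53), Mul(Add(-213, 2), -156)), Add(Function('h')(-329), -423375)) = Mul(Add(Add(71853, Mul(-129, -53)), Mul(Add(-213, 2), -156)), Add(Mul(2, -329, Pow(Add(-310, -329), -1)), -423375)) = Mul(Add(Add(71853, 6837), Mul(-211, -156)), Add(Mul(2, -329, Pow(-639, -1)), -423375)) = Mul(Add(78690, 32916), Add(Mul(2, -329, Rational(-1, 639)), -423375)) = Mul(111606, Add(Rational(658, 639), -423375)) = Mul(111606, Rational(-270535967, 639)) = Rational(-10064479044334, 213)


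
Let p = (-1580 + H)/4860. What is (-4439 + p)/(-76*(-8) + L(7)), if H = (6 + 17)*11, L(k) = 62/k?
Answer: -151024069/20985480 ≈ -7.1966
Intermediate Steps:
H = 253 (H = 23*11 = 253)
p = -1327/4860 (p = (-1580 + 253)/4860 = -1327*1/4860 = -1327/4860 ≈ -0.27305)
(-4439 + p)/(-76*(-8) + L(7)) = (-4439 - 1327/4860)/(-76*(-8) + 62/7) = -21574867/(4860*(608 + 62*(⅐))) = -21574867/(4860*(608 + 62/7)) = -21574867/(4860*4318/7) = -21574867/4860*7/4318 = -151024069/20985480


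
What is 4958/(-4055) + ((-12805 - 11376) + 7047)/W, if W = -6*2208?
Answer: 1897393/26860320 ≈ 0.070639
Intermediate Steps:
W = -13248
4958/(-4055) + ((-12805 - 11376) + 7047)/W = 4958/(-4055) + ((-12805 - 11376) + 7047)/(-13248) = 4958*(-1/4055) + (-24181 + 7047)*(-1/13248) = -4958/4055 - 17134*(-1/13248) = -4958/4055 + 8567/6624 = 1897393/26860320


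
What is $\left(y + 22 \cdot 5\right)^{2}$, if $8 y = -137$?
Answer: $\frac{552049}{64} \approx 8625.8$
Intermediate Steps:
$y = - \frac{137}{8}$ ($y = \frac{1}{8} \left(-137\right) = - \frac{137}{8} \approx -17.125$)
$\left(y + 22 \cdot 5\right)^{2} = \left(- \frac{137}{8} + 22 \cdot 5\right)^{2} = \left(- \frac{137}{8} + 110\right)^{2} = \left(\frac{743}{8}\right)^{2} = \frac{552049}{64}$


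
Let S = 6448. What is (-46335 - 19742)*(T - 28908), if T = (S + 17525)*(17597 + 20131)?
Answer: -59761653457572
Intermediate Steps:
T = 904453344 (T = (6448 + 17525)*(17597 + 20131) = 23973*37728 = 904453344)
(-46335 - 19742)*(T - 28908) = (-46335 - 19742)*(904453344 - 28908) = -66077*904424436 = -59761653457572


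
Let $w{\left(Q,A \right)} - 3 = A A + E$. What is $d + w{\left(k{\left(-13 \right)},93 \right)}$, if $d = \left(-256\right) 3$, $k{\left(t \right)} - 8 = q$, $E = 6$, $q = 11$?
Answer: $7890$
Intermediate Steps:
$k{\left(t \right)} = 19$ ($k{\left(t \right)} = 8 + 11 = 19$)
$w{\left(Q,A \right)} = 9 + A^{2}$ ($w{\left(Q,A \right)} = 3 + \left(A A + 6\right) = 3 + \left(A^{2} + 6\right) = 3 + \left(6 + A^{2}\right) = 9 + A^{2}$)
$d = -768$
$d + w{\left(k{\left(-13 \right)},93 \right)} = -768 + \left(9 + 93^{2}\right) = -768 + \left(9 + 8649\right) = -768 + 8658 = 7890$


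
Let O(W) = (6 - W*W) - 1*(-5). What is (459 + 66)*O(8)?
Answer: -27825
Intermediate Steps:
O(W) = 11 - W² (O(W) = (6 - W²) + 5 = 11 - W²)
(459 + 66)*O(8) = (459 + 66)*(11 - 1*8²) = 525*(11 - 1*64) = 525*(11 - 64) = 525*(-53) = -27825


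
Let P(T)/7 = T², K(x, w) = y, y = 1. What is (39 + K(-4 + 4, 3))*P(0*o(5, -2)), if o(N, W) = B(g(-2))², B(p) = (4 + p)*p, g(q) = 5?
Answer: 0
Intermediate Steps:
B(p) = p*(4 + p)
K(x, w) = 1
o(N, W) = 2025 (o(N, W) = (5*(4 + 5))² = (5*9)² = 45² = 2025)
P(T) = 7*T²
(39 + K(-4 + 4, 3))*P(0*o(5, -2)) = (39 + 1)*(7*(0*2025)²) = 40*(7*0²) = 40*(7*0) = 40*0 = 0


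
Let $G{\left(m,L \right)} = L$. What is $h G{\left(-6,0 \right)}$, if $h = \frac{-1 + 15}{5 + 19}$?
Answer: $0$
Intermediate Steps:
$h = \frac{7}{12}$ ($h = \frac{14}{24} = 14 \cdot \frac{1}{24} = \frac{7}{12} \approx 0.58333$)
$h G{\left(-6,0 \right)} = \frac{7}{12} \cdot 0 = 0$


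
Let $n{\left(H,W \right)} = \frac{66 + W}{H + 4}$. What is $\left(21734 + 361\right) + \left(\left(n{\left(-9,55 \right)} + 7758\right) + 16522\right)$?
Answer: $\frac{231754}{5} \approx 46351.0$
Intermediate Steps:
$n{\left(H,W \right)} = \frac{66 + W}{4 + H}$
$\left(21734 + 361\right) + \left(\left(n{\left(-9,55 \right)} + 7758\right) + 16522\right) = \left(21734 + 361\right) + \left(\left(\frac{66 + 55}{4 - 9} + 7758\right) + 16522\right) = 22095 + \left(\left(\frac{1}{-5} \cdot 121 + 7758\right) + 16522\right) = 22095 + \left(\left(\left(- \frac{1}{5}\right) 121 + 7758\right) + 16522\right) = 22095 + \left(\left(- \frac{121}{5} + 7758\right) + 16522\right) = 22095 + \left(\frac{38669}{5} + 16522\right) = 22095 + \frac{121279}{5} = \frac{231754}{5}$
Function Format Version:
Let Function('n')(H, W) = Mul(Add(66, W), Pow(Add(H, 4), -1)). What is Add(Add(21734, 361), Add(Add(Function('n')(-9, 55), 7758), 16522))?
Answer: Rational(231754, 5) ≈ 46351.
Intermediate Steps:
Function('n')(H, W) = Mul(Pow(Add(4, H), -1), Add(66, W)) (Function('n')(H, W) = Mul(Add(66, W), Pow(Add(4, H), -1)) = Mul(Pow(Add(4, H), -1), Add(66, W)))
Add(Add(21734, 361), Add(Add(Function('n')(-9, 55), 7758), 16522)) = Add(Add(21734, 361), Add(Add(Mul(Pow(Add(4, -9), -1), Add(66, 55)), 7758), 16522)) = Add(22095, Add(Add(Mul(Pow(-5, -1), 121), 7758), 16522)) = Add(22095, Add(Add(Mul(Rational(-1, 5), 121), 7758), 16522)) = Add(22095, Add(Add(Rational(-121, 5), 7758), 16522)) = Add(22095, Add(Rational(38669, 5), 16522)) = Add(22095, Rational(121279, 5)) = Rational(231754, 5)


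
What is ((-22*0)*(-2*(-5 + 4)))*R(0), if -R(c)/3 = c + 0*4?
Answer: 0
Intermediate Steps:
R(c) = -3*c (R(c) = -3*(c + 0*4) = -3*(c + 0) = -3*c)
((-22*0)*(-2*(-5 + 4)))*R(0) = ((-22*0)*(-2*(-5 + 4)))*(-3*0) = (0*(-2*(-1)))*0 = (0*2)*0 = 0*0 = 0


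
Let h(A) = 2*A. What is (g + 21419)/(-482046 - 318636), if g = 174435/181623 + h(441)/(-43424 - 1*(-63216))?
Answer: -12833019212885/479699584367952 ≈ -0.026752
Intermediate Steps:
g = 602101501/599113736 (g = 174435/181623 + (2*441)/(-43424 - 1*(-63216)) = 174435*(1/181623) + 882/(-43424 + 63216) = 58145/60541 + 882/19792 = 58145/60541 + 882*(1/19792) = 58145/60541 + 441/9896 = 602101501/599113736 ≈ 1.0050)
(g + 21419)/(-482046 - 318636) = (602101501/599113736 + 21419)/(-482046 - 318636) = (12833019212885/599113736)/(-800682) = (12833019212885/599113736)*(-1/800682) = -12833019212885/479699584367952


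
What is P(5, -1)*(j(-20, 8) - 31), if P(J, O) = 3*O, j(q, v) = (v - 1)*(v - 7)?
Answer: 72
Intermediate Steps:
j(q, v) = (-1 + v)*(-7 + v)
P(5, -1)*(j(-20, 8) - 31) = (3*(-1))*((7 + 8**2 - 8*8) - 31) = -3*((7 + 64 - 64) - 31) = -3*(7 - 31) = -3*(-24) = 72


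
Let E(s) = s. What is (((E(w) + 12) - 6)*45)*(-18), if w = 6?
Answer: -9720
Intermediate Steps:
(((E(w) + 12) - 6)*45)*(-18) = (((6 + 12) - 6)*45)*(-18) = ((18 - 6)*45)*(-18) = (12*45)*(-18) = 540*(-18) = -9720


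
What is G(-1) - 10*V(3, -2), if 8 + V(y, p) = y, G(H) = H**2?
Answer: 51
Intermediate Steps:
V(y, p) = -8 + y
G(-1) - 10*V(3, -2) = (-1)**2 - 10*(-8 + 3) = 1 - 10*(-5) = 1 + 50 = 51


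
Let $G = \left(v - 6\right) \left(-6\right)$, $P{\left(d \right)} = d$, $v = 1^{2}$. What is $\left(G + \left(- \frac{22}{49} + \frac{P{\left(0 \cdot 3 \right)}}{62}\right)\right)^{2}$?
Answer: $\frac{2096704}{2401} \approx 873.26$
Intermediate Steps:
$v = 1$
$G = 30$ ($G = \left(1 - 6\right) \left(-6\right) = \left(-5\right) \left(-6\right) = 30$)
$\left(G + \left(- \frac{22}{49} + \frac{P{\left(0 \cdot 3 \right)}}{62}\right)\right)^{2} = \left(30 - \left(\frac{22}{49} - \frac{0 \cdot 3}{62}\right)\right)^{2} = \left(30 + \left(\left(-22\right) \frac{1}{49} + 0 \cdot \frac{1}{62}\right)\right)^{2} = \left(30 + \left(- \frac{22}{49} + 0\right)\right)^{2} = \left(30 - \frac{22}{49}\right)^{2} = \left(\frac{1448}{49}\right)^{2} = \frac{2096704}{2401}$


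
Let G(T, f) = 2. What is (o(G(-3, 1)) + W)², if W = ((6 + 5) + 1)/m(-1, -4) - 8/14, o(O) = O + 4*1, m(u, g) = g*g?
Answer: 29929/784 ≈ 38.175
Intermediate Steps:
m(u, g) = g²
o(O) = 4 + O (o(O) = O + 4 = 4 + O)
W = 5/28 (W = ((6 + 5) + 1)/((-4)²) - 8/14 = (11 + 1)/16 - 8*1/14 = 12*(1/16) - 4/7 = ¾ - 4/7 = 5/28 ≈ 0.17857)
(o(G(-3, 1)) + W)² = ((4 + 2) + 5/28)² = (6 + 5/28)² = (173/28)² = 29929/784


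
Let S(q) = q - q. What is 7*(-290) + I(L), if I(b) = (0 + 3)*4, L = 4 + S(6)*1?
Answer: -2018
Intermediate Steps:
S(q) = 0
L = 4 (L = 4 + 0*1 = 4 + 0 = 4)
I(b) = 12 (I(b) = 3*4 = 12)
7*(-290) + I(L) = 7*(-290) + 12 = -2030 + 12 = -2018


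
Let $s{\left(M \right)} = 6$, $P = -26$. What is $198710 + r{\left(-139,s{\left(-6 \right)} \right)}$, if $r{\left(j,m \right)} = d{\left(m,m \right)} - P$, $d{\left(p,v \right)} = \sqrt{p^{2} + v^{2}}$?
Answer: $198736 + 6 \sqrt{2} \approx 1.9874 \cdot 10^{5}$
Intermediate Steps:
$r{\left(j,m \right)} = 26 + \sqrt{2} \sqrt{m^{2}}$ ($r{\left(j,m \right)} = \sqrt{m^{2} + m^{2}} - -26 = \sqrt{2 m^{2}} + 26 = \sqrt{2} \sqrt{m^{2}} + 26 = 26 + \sqrt{2} \sqrt{m^{2}}$)
$198710 + r{\left(-139,s{\left(-6 \right)} \right)} = 198710 + \left(26 + \sqrt{2} \sqrt{6^{2}}\right) = 198710 + \left(26 + \sqrt{2} \sqrt{36}\right) = 198710 + \left(26 + \sqrt{2} \cdot 6\right) = 198710 + \left(26 + 6 \sqrt{2}\right) = 198736 + 6 \sqrt{2}$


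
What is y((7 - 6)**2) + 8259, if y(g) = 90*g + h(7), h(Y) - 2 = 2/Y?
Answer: 58459/7 ≈ 8351.3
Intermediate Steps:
h(Y) = 2 + 2/Y
y(g) = 16/7 + 90*g (y(g) = 90*g + (2 + 2/7) = 90*g + 16/7 = 16/7 + 90*g)
y((7 - 6)**2) + 8259 = (16/7 + 90*(7 - 6)**2) + 8259 = (16/7 + 90*1**2) + 8259 = (16/7 + 90*1) + 8259 = (16/7 + 90) + 8259 = 646/7 + 8259 = 58459/7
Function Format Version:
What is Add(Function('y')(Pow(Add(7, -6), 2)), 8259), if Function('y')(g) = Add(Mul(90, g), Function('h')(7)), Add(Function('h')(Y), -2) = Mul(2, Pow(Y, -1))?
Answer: Rational(58459, 7) ≈ 8351.3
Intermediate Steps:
Function('h')(Y) = Add(2, Mul(2, Pow(Y, -1)))
Function('y')(g) = Add(Rational(16, 7), Mul(90, g)) (Function('y')(g) = Add(Mul(90, g), Add(2, Mul(2, Pow(7, -1)))) = Add(Mul(90, g), Add(2, Mul(2, Rational(1, 7)))) = Add(Mul(90, g), Add(2, Rational(2, 7))) = Add(Mul(90, g), Rational(16, 7)) = Add(Rational(16, 7), Mul(90, g)))
Add(Function('y')(Pow(Add(7, -6), 2)), 8259) = Add(Add(Rational(16, 7), Mul(90, Pow(Add(7, -6), 2))), 8259) = Add(Add(Rational(16, 7), Mul(90, Pow(1, 2))), 8259) = Add(Add(Rational(16, 7), Mul(90, 1)), 8259) = Add(Add(Rational(16, 7), 90), 8259) = Add(Rational(646, 7), 8259) = Rational(58459, 7)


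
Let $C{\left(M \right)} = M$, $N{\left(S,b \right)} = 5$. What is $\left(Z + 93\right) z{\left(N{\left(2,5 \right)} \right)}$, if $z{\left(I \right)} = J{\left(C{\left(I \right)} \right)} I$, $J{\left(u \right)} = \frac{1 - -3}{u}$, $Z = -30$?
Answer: $252$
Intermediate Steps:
$J{\left(u \right)} = \frac{4}{u}$ ($J{\left(u \right)} = \frac{1 + 3}{u} = \frac{4}{u}$)
$z{\left(I \right)} = 4$ ($z{\left(I \right)} = \frac{4}{I} I = 4$)
$\left(Z + 93\right) z{\left(N{\left(2,5 \right)} \right)} = \left(-30 + 93\right) 4 = 63 \cdot 4 = 252$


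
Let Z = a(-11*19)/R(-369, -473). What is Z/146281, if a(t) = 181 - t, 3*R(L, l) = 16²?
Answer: 585/18723968 ≈ 3.1243e-5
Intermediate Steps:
R(L, l) = 256/3 (R(L, l) = (⅓)*16² = (⅓)*256 = 256/3)
Z = 585/128 (Z = (181 - (-11)*19)/(256/3) = (181 - 1*(-209))*(3/256) = (181 + 209)*(3/256) = 390*(3/256) = 585/128 ≈ 4.5703)
Z/146281 = (585/128)/146281 = (585/128)*(1/146281) = 585/18723968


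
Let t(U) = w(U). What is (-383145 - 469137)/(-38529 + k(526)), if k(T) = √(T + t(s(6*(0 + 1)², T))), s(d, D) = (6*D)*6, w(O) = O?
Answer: 32837573178/1484464379 + 852282*√19462/1484464379 ≈ 22.201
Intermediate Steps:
s(d, D) = 36*D
t(U) = U
k(T) = √37*√T (k(T) = √(T + 36*T) = √(37*T) = √37*√T)
(-383145 - 469137)/(-38529 + k(526)) = (-383145 - 469137)/(-38529 + √37*√526) = -852282/(-38529 + √19462)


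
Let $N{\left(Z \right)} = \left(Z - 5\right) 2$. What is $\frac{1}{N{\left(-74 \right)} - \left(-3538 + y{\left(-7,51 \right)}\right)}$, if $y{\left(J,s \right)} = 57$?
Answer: $\frac{1}{3323} \approx 0.00030093$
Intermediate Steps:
$N{\left(Z \right)} = -10 + 2 Z$ ($N{\left(Z \right)} = \left(-5 + Z\right) 2 = -10 + 2 Z$)
$\frac{1}{N{\left(-74 \right)} - \left(-3538 + y{\left(-7,51 \right)}\right)} = \frac{1}{\left(-10 + 2 \left(-74\right)\right) + \left(3538 - 57\right)} = \frac{1}{\left(-10 - 148\right) + \left(3538 - 57\right)} = \frac{1}{-158 + 3481} = \frac{1}{3323}$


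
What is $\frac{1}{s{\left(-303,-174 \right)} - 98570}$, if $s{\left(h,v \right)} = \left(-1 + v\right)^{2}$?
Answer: $- \frac{1}{67945} \approx -1.4718 \cdot 10^{-5}$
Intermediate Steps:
$\frac{1}{s{\left(-303,-174 \right)} - 98570} = \frac{1}{\left(-1 - 174\right)^{2} - 98570} = \frac{1}{\left(-175\right)^{2} - 98570} = \frac{1}{30625 - 98570} = \frac{1}{-67945} = - \frac{1}{67945}$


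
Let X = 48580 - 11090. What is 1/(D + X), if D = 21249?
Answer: 1/58739 ≈ 1.7024e-5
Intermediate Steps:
X = 37490
1/(D + X) = 1/(21249 + 37490) = 1/58739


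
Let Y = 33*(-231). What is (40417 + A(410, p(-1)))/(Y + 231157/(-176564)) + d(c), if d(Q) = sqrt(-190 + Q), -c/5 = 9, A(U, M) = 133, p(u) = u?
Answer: -7159670200/1346178529 + I*sqrt(235) ≈ -5.3185 + 15.33*I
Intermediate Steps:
c = -45 (c = -5*9 = -45)
Y = -7623
(40417 + A(410, p(-1)))/(Y + 231157/(-176564)) + d(c) = (40417 + 133)/(-7623 + 231157/(-176564)) + sqrt(-190 - 45) = 40550/(-7623 + 231157*(-1/176564)) + sqrt(-235) = 40550/(-7623 - 231157/176564) + I*sqrt(235) = 40550/(-1346178529/176564) + I*sqrt(235) = 40550*(-176564/1346178529) + I*sqrt(235) = -7159670200/1346178529 + I*sqrt(235)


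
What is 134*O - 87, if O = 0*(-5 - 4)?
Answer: -87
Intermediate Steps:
O = 0 (O = 0*(-9) = 0)
134*O - 87 = 134*0 - 87 = 0 - 87 = -87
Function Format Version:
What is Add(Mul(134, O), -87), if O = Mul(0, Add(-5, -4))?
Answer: -87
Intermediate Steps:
O = 0 (O = Mul(0, -9) = 0)
Add(Mul(134, O), -87) = Add(Mul(134, 0), -87) = Add(0, -87) = -87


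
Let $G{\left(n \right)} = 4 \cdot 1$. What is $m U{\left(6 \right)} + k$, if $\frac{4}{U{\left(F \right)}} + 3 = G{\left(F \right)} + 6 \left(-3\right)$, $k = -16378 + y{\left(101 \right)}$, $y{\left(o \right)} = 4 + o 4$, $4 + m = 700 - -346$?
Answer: $- \frac{275658}{17} \approx -16215.0$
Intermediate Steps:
$m = 1042$ ($m = -4 + \left(700 - -346\right) = -4 + \left(700 + 346\right) = -4 + 1046 = 1042$)
$y{\left(o \right)} = 4 + 4 o$
$k = -15970$ ($k = -16378 + \left(4 + 4 \cdot 101\right) = -16378 + \left(4 + 404\right) = -16378 + 408 = -15970$)
$G{\left(n \right)} = 4$
$U{\left(F \right)} = - \frac{4}{17}$ ($U{\left(F \right)} = \frac{4}{-3 + \left(4 + 6 \left(-3\right)\right)} = \frac{4}{-3 + \left(4 - 18\right)} = \frac{4}{-3 - 14} = \frac{4}{-17} = 4 \left(- \frac{1}{17}\right) = - \frac{4}{17}$)
$m U{\left(6 \right)} + k = 1042 \left(- \frac{4}{17}\right) - 15970 = - \frac{4168}{17} - 15970 = - \frac{275658}{17}$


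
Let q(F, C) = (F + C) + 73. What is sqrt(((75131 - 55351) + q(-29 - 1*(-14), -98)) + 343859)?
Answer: sqrt(363599) ≈ 602.99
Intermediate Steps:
q(F, C) = 73 + C + F (q(F, C) = (C + F) + 73 = 73 + C + F)
sqrt(((75131 - 55351) + q(-29 - 1*(-14), -98)) + 343859) = sqrt(((75131 - 55351) + (73 - 98 + (-29 - 1*(-14)))) + 343859) = sqrt((19780 + (73 - 98 + (-29 + 14))) + 343859) = sqrt((19780 + (73 - 98 - 15)) + 343859) = sqrt((19780 - 40) + 343859) = sqrt(19740 + 343859) = sqrt(363599)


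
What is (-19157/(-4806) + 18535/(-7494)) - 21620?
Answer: -64884581861/3001347 ≈ -21619.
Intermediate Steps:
(-19157/(-4806) + 18535/(-7494)) - 21620 = (-19157*(-1/4806) + 18535*(-1/7494)) - 21620 = (19157/4806 - 18535/7494) - 21620 = 4540279/3001347 - 21620 = -64884581861/3001347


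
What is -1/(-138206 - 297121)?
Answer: 1/435327 ≈ 2.2971e-6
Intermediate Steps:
-1/(-138206 - 297121) = -1/(-435327) = -1*(-1/435327) = 1/435327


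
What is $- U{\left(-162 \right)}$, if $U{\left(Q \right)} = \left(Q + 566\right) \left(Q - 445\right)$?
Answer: $245228$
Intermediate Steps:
$U{\left(Q \right)} = \left(-445 + Q\right) \left(566 + Q\right)$ ($U{\left(Q \right)} = \left(566 + Q\right) \left(-445 + Q\right) = \left(-445 + Q\right) \left(566 + Q\right)$)
$- U{\left(-162 \right)} = - (-251870 + \left(-162\right)^{2} + 121 \left(-162\right)) = - (-251870 + 26244 - 19602) = \left(-1\right) \left(-245228\right) = 245228$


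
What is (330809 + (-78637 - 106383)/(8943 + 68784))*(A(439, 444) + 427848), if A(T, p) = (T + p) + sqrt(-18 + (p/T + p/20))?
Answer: 11023791335719913/77727 + 25712606123*sqrt(2789845)/56870255 ≈ 1.4183e+11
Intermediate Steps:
A(T, p) = T + p + sqrt(-18 + p/20 + p/T) (A(T, p) = (T + p) + sqrt(-18 + (p/T + p*(1/20))) = (T + p) + sqrt(-18 + (p/T + p/20)) = (T + p) + sqrt(-18 + (p/20 + p/T)) = (T + p) + sqrt(-18 + p/20 + p/T) = T + p + sqrt(-18 + p/20 + p/T))
(330809 + (-78637 - 106383)/(8943 + 68784))*(A(439, 444) + 427848) = (330809 + (-78637 - 106383)/(8943 + 68784))*((439 + 444 + sqrt(-1800 + 5*444 + 100*444/439)/10) + 427848) = (330809 - 185020/77727)*((439 + 444 + sqrt(-1800 + 2220 + 100*444*(1/439))/10) + 427848) = (330809 - 185020*1/77727)*((439 + 444 + sqrt(-1800 + 2220 + 44400/439)/10) + 427848) = (330809 - 185020/77727)*((439 + 444 + sqrt(228780/439)/10) + 427848) = 25712606123*((439 + 444 + (6*sqrt(2789845)/439)/10) + 427848)/77727 = 25712606123*((439 + 444 + 3*sqrt(2789845)/2195) + 427848)/77727 = 25712606123*((883 + 3*sqrt(2789845)/2195) + 427848)/77727 = 25712606123*(428731 + 3*sqrt(2789845)/2195)/77727 = 11023791335719913/77727 + 25712606123*sqrt(2789845)/56870255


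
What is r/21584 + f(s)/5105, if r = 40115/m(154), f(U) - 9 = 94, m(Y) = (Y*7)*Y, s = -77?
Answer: 5201052069/257637343040 ≈ 0.020187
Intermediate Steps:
m(Y) = 7*Y² (m(Y) = (7*Y)*Y = 7*Y²)
f(U) = 103 (f(U) = 9 + 94 = 103)
r = 40115/166012 (r = 40115/((7*154²)) = 40115/((7*23716)) = 40115/166012 ≈ 0.24164)
r/21584 + f(s)/5105 = (40115/166012)/21584 + 103/5105 = (40115/166012)*(1/21584) + 103*(1/5105) = 565/50467648 + 103/5105 = 5201052069/257637343040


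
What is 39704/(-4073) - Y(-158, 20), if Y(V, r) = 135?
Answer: -589559/4073 ≈ -144.75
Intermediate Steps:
39704/(-4073) - Y(-158, 20) = 39704/(-4073) - 1*135 = 39704*(-1/4073) - 135 = -39704/4073 - 135 = -589559/4073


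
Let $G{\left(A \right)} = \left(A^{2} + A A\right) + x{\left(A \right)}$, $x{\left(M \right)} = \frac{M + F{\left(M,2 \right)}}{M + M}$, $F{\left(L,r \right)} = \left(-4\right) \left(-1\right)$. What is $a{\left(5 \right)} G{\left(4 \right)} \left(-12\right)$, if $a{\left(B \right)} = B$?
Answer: $-1980$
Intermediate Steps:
$F{\left(L,r \right)} = 4$
$x{\left(M \right)} = \frac{4 + M}{2 M}$ ($x{\left(M \right)} = \frac{M + 4}{M + M} = \frac{4 + M}{2 M}$)
$G{\left(A \right)} = 2 A^{2} + \frac{4 + A}{2 A}$ ($G{\left(A \right)} = \left(A^{2} + A A\right) + \frac{4 + A}{2 A} = \left(A^{2} + A^{2}\right) + \frac{4 + A}{2 A} = 2 A^{2} + \frac{4 + A}{2 A}$)
$a{\left(5 \right)} G{\left(4 \right)} \left(-12\right) = 5 \frac{4 + 4 + 4 \cdot 4^{3}}{2 \cdot 4} \left(-12\right) = 5 \cdot \frac{1}{2} \cdot \frac{1}{4} \left(4 + 4 + 4 \cdot 64\right) \left(-12\right) = 5 \cdot \frac{1}{2} \cdot \frac{1}{4} \left(4 + 4 + 256\right) \left(-12\right) = 5 \cdot \frac{1}{2} \cdot \frac{1}{4} \cdot 264 \left(-12\right) = 5 \cdot 33 \left(-12\right) = 165 \left(-12\right) = -1980$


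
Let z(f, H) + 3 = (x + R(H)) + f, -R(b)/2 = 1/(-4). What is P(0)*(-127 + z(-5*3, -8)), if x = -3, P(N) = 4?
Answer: -590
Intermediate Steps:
R(b) = 1/2 (R(b) = -2/(-4) = -2*(-1/4) = 1/2)
z(f, H) = -11/2 + f (z(f, H) = -3 + ((-3 + 1/2) + f) = -3 + (-5/2 + f) = -11/2 + f)
P(0)*(-127 + z(-5*3, -8)) = 4*(-127 + (-11/2 - 5*3)) = 4*(-127 + (-11/2 - 15)) = 4*(-127 - 41/2) = 4*(-295/2) = -590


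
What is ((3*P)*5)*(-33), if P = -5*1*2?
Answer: 4950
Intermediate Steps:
P = -10 (P = -5*2 = -10)
((3*P)*5)*(-33) = ((3*(-10))*5)*(-33) = -30*5*(-33) = -150*(-33) = 4950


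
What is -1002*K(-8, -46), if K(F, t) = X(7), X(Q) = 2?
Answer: -2004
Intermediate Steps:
K(F, t) = 2
-1002*K(-8, -46) = -1002*2 = -2004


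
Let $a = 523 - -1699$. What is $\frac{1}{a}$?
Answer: $\frac{1}{2222} \approx 0.00045004$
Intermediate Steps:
$a = 2222$ ($a = 523 + 1699 = 2222$)
$\frac{1}{a} = \frac{1}{2222}$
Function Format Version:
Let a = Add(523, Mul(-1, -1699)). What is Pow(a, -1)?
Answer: Rational(1, 2222) ≈ 0.00045004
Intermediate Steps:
a = 2222 (a = Add(523, 1699) = 2222)
Pow(a, -1) = Pow(2222, -1) = Rational(1, 2222)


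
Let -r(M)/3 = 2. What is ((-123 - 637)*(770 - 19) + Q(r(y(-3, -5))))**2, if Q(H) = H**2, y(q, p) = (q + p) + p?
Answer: 325725884176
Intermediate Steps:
y(q, p) = q + 2*p (y(q, p) = (p + q) + p = q + 2*p)
r(M) = -6 (r(M) = -3*2 = -6)
((-123 - 637)*(770 - 19) + Q(r(y(-3, -5))))**2 = ((-123 - 637)*(770 - 19) + (-6)**2)**2 = (-760*751 + 36)**2 = (-570760 + 36)**2 = (-570724)**2 = 325725884176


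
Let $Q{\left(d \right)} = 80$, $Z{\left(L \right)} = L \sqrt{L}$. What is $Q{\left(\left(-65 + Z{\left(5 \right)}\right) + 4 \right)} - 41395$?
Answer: $-41315$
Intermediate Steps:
$Z{\left(L \right)} = L^{\frac{3}{2}}$
$Q{\left(\left(-65 + Z{\left(5 \right)}\right) + 4 \right)} - 41395 = 80 - 41395 = -41315$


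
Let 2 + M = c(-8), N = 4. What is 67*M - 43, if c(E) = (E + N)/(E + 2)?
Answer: -397/3 ≈ -132.33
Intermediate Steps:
c(E) = (4 + E)/(2 + E) (c(E) = (E + 4)/(E + 2) = (4 + E)/(2 + E))
M = -4/3 (M = -2 + (4 - 8)/(2 - 8) = -2 - 4/(-6) = -2 - ⅙*(-4) = -2 + ⅔ = -4/3 ≈ -1.3333)
67*M - 43 = 67*(-4/3) - 43 = -268/3 - 43 = -397/3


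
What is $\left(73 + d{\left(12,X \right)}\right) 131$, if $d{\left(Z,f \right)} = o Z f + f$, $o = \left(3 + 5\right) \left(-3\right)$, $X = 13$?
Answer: $-479198$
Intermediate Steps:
$o = -24$ ($o = 8 \left(-3\right) = -24$)
$d{\left(Z,f \right)} = f - 24 Z f$ ($d{\left(Z,f \right)} = - 24 Z f + f = f - 24 Z f$)
$\left(73 + d{\left(12,X \right)}\right) 131 = \left(73 + 13 \left(1 - 288\right)\right) 131 = \left(73 + 13 \left(-287\right)\right) 131 = \left(73 - 3731\right) 131 = \left(-3658\right) 131 = -479198$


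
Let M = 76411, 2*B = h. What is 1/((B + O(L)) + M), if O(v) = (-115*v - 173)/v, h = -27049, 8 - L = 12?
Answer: 4/251259 ≈ 1.5920e-5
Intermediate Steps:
L = -4 (L = 8 - 1*12 = 8 - 12 = -4)
B = -27049/2 (B = (½)*(-27049) = -27049/2 ≈ -13525.)
O(v) = (-173 - 115*v)/v
1/((B + O(L)) + M) = 1/((-27049/2 + (-115 - 173/(-4))) + 76411) = 1/((-27049/2 + (-115 - 173*(-¼))) + 76411) = 1/((-27049/2 + (-115 + 173/4)) + 76411) = 1/((-27049/2 - 287/4) + 76411) = 1/(-54385/4 + 76411) = 1/(251259/4) = 4/251259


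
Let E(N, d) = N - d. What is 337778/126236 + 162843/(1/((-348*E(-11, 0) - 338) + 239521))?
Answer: 2497745908920103/63118 ≈ 3.9573e+10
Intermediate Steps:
337778/126236 + 162843/(1/((-348*E(-11, 0) - 338) + 239521)) = 337778/126236 + 162843/(1/((-348*(-11 - 1*0) - 338) + 239521)) = 337778*(1/126236) + 162843/(1/((-348*(-11 + 0) - 338) + 239521)) = 168889/63118 + 162843/(1/((-348*(-11) - 338) + 239521)) = 168889/63118 + 162843/(1/((3828 - 338) + 239521)) = 168889/63118 + 162843/(1/(3490 + 239521)) = 168889/63118 + 162843/(1/243011) = 168889/63118 + 162843*243011 = 168889/63118 + 39572640273 = 2497745908920103/63118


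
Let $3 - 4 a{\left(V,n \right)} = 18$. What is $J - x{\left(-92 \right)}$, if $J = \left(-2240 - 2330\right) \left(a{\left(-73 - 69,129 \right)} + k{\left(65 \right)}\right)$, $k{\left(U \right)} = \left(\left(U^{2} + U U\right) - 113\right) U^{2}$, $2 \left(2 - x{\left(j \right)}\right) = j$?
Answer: $- \frac{321945726321}{2} \approx -1.6097 \cdot 10^{11}$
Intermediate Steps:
$a{\left(V,n \right)} = - \frac{15}{4}$ ($a{\left(V,n \right)} = \frac{3}{4} - \frac{9}{2} = - \frac{15}{4}$)
$x{\left(j \right)} = 2 - \frac{j}{2}$
$k{\left(U \right)} = U^{2} \left(-113 + 2 U^{2}\right)$ ($k{\left(U \right)} = \left(\left(U^{2} + U^{2}\right) - 113\right) U^{2} = \left(2 U^{2} - 113\right) U^{2} = \left(-113 + 2 U^{2}\right) U^{2} = U^{2} \left(-113 + 2 U^{2}\right)$)
$J = - \frac{321945726225}{2}$ ($J = \left(-2240 - 2330\right) \left(- \frac{15}{4} + 65^{2} \left(-113 + 2 \cdot 65^{2}\right)\right) = - 4570 \left(- \frac{15}{4} + 4225 \left(-113 + 2 \cdot 4225\right)\right) = - 4570 \left(- \frac{15}{4} + 4225 \left(-113 + 8450\right)\right) = - 4570 \left(- \frac{15}{4} + 4225 \cdot 8337\right) = - 4570 \left(- \frac{15}{4} + 35223825\right) = \left(-4570\right) \frac{140895285}{4} = - \frac{321945726225}{2} \approx -1.6097 \cdot 10^{11}$)
$J - x{\left(-92 \right)} = - \frac{321945726225}{2} - \left(2 - -46\right) = - \frac{321945726225}{2} - \left(2 + 46\right) = - \frac{321945726225}{2} - 48 = - \frac{321945726321}{2}$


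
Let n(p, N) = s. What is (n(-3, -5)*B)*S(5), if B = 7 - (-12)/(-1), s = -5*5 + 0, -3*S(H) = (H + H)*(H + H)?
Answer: -12500/3 ≈ -4166.7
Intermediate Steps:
S(H) = -4*H**2/3 (S(H) = -(H + H)*(H + H)/3 = -2*H*2*H/3 = -4*H**2/3)
s = -25 (s = -25 + 0 = -25)
n(p, N) = -25
B = -5 (B = 7 - (-12)*(-1) = 7 - 1*12 = 7 - 12 = -5)
(n(-3, -5)*B)*S(5) = (-25*(-5))*(-4/3*5**2) = 125*(-4/3*25) = 125*(-100/3) = -12500/3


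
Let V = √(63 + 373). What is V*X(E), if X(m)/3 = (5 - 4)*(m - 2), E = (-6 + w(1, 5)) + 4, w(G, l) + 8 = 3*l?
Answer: 18*√109 ≈ 187.93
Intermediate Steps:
w(G, l) = -8 + 3*l
E = 5 (E = (-6 + (-8 + 3*5)) + 4 = (-6 + (-8 + 15)) + 4 = (-6 + 7) + 4 = 1 + 4 = 5)
X(m) = -6 + 3*m (X(m) = 3*((5 - 4)*(m - 2)) = 3*(1*(-2 + m)) = 3*(-2 + m) = -6 + 3*m)
V = 2*√109 (V = √436 = 2*√109 ≈ 20.881)
V*X(E) = (2*√109)*(-6 + 3*5) = (2*√109)*(-6 + 15) = (2*√109)*9 = 18*√109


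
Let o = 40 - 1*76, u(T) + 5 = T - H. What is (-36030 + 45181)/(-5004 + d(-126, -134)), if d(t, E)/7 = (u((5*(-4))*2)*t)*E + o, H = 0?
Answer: -9151/5323716 ≈ -0.0017189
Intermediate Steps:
u(T) = -5 + T (u(T) = -5 + (T - 1*0) = -5 + (T + 0) = -5 + T)
o = -36 (o = 40 - 76 = -36)
d(t, E) = -252 - 315*E*t (d(t, E) = 7*(((-5 + (5*(-4))*2)*t)*E - 36) = 7*(((-5 - 20*2)*t)*E - 36) = 7*(((-5 - 40)*t)*E - 36) = 7*((-45*t)*E - 36) = 7*(-45*E*t - 36) = 7*(-36 - 45*E*t) = -252 - 315*E*t)
(-36030 + 45181)/(-5004 + d(-126, -134)) = (-36030 + 45181)/(-5004 + (-252 - 315*(-134)*(-126))) = 9151/(-5004 + (-252 - 5318460)) = 9151/(-5004 - 5318712) = 9151/(-5323716) = 9151*(-1/5323716) = -9151/5323716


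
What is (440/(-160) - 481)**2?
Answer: 3744225/16 ≈ 2.3401e+5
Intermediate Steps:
(440/(-160) - 481)**2 = (440*(-1/160) - 481)**2 = (-11/4 - 481)**2 = (-1935/4)**2 = 3744225/16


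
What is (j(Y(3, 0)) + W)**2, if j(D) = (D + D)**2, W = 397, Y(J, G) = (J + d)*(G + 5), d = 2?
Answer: 8392609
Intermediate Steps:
Y(J, G) = (2 + J)*(5 + G) (Y(J, G) = (J + 2)*(G + 5) = (2 + J)*(5 + G))
j(D) = 4*D**2 (j(D) = (2*D)**2 = 4*D**2)
(j(Y(3, 0)) + W)**2 = (4*(10 + 2*0 + 5*3 + 0*3)**2 + 397)**2 = (4*(10 + 0 + 15 + 0)**2 + 397)**2 = (4*25**2 + 397)**2 = (4*625 + 397)**2 = (2500 + 397)**2 = 2897**2 = 8392609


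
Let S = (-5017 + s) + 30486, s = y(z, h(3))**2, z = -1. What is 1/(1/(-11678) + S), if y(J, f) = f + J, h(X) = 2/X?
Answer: 105102/2676854507 ≈ 3.9263e-5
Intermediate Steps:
y(J, f) = J + f
s = 1/9 (s = (-1 + 2/3)**2 = (-1/3)**2 = 1/9 ≈ 0.11111)
S = 229222/9 (S = (-5017 + 1/9) + 30486 = -45152/9 + 30486 = 229222/9 ≈ 25469.)
1/(1/(-11678) + S) = 1/(1/(-11678) + 229222/9) = 1/(-1/11678 + 229222/9) = 1/(2676854507/105102) = 105102/2676854507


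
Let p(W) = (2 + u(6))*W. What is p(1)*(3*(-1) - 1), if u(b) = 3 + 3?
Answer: -32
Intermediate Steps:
u(b) = 6
p(W) = 8*W (p(W) = (2 + 6)*W = 8*W)
p(1)*(3*(-1) - 1) = (8*1)*(3*(-1) - 1) = 8*(-3 - 1) = 8*(-4) = -32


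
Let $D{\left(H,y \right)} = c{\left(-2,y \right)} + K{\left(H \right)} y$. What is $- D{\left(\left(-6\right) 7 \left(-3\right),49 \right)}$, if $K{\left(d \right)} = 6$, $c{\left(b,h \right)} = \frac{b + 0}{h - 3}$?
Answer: $- \frac{6761}{23} \approx -293.96$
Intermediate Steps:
$c{\left(b,h \right)} = \frac{b}{-3 + h}$
$D{\left(H,y \right)} = - \frac{2}{-3 + y} + 6 y$
$- D{\left(\left(-6\right) 7 \left(-3\right),49 \right)} = - \frac{2 \left(-1 + 3 \cdot 49 \left(-3 + 49\right)\right)}{-3 + 49} = - \frac{2 \left(-1 + 3 \cdot 49 \cdot 46\right)}{46} = - \frac{2 \left(-1 + 6762\right)}{46} = - \frac{2 \cdot 6761}{46} = \left(-1\right) \frac{6761}{23} = - \frac{6761}{23}$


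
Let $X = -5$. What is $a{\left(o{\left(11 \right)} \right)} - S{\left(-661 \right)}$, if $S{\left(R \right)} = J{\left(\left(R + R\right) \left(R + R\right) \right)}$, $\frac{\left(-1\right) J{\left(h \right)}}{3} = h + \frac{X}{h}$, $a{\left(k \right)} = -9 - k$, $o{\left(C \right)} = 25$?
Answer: $\frac{9163138670297}{1747684} \approx 5.243 \cdot 10^{6}$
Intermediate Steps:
$J{\left(h \right)} = - 3 h + \frac{15}{h}$ ($J{\left(h \right)} = - 3 \left(h - \frac{5}{h}\right) = - 3 h + \frac{15}{h}$)
$S{\left(R \right)} = - 12 R^{2} + \frac{15}{4 R^{2}}$ ($S{\left(R \right)} = - 3 \left(R + R\right) \left(R + R\right) + \frac{15}{\left(R + R\right) \left(R + R\right)} = - 3 \cdot 2 R 2 R + \frac{15}{2 R 2 R} = - 3 \cdot 4 R^{2} + \frac{15}{4 R^{2}} = - 12 R^{2} + 15 \frac{1}{4 R^{2}} = - 12 R^{2} + \frac{15}{4 R^{2}}$)
$a{\left(o{\left(11 \right)} \right)} - S{\left(-661 \right)} = \left(-9 - 25\right) - \frac{3 \left(5 - 16 \left(-661\right)^{4}\right)}{4 \cdot 436921} = \left(-9 - 25\right) - \frac{3}{4} \cdot \frac{1}{436921} \left(5 - 3054399363856\right) = -34 - \frac{3}{4} \cdot \frac{1}{436921} \left(5 - 3054399363856\right) = -34 - \frac{3}{4} \cdot \frac{1}{436921} \left(-3054399363851\right) = -34 - - \frac{9163198091553}{1747684} = -34 + \frac{9163198091553}{1747684} = \frac{9163138670297}{1747684}$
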